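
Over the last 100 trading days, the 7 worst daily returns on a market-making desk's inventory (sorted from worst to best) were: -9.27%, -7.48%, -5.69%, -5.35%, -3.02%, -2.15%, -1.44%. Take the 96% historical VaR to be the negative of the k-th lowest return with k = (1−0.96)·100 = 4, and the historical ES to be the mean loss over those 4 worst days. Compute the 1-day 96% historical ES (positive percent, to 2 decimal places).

6.95%

The 4 worst returns sum to -27.79%.
ES = −(-27.79%) / 4 = 6.9475% ≈ 6.95%.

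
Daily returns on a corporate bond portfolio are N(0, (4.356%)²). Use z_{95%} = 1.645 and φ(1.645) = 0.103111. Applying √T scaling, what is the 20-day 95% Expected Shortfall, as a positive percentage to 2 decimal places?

40.17%

σ_{20d} = 4.356% × √20 = 19.481%.
ES multiplier = φ(z)/(1−α) = 0.103111/0.05 = 2.062.
ES = 19.481% × 2.062 = 40.170%.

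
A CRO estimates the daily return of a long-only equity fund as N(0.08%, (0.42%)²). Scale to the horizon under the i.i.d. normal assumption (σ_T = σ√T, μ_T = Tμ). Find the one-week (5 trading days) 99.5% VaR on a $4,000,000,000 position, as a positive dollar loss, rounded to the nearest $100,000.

$80,800,000

At 99.5%, z = 2.576.
σ_{5d} = 0.42% × √5 = 0.939%; μ_{5d} = 5 × 0.08% = 0.400%.
VaR = −(0.400%) + 2.576 × 0.939% = 2.019%.
On $4,000,000,000: 0.02019 × $4,000,000,000 = $80,760,000.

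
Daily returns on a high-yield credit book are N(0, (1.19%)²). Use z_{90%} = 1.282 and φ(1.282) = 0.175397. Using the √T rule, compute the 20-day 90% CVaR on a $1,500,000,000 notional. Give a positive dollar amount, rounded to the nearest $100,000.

$140,000,000

σ_{20d} = 1.19% × √20 = 5.322%.
ES multiplier = φ(z)/(1−α) = 0.175397/0.1 = 1.754.
ES = 5.322% × 1.754 = 9.335%; on $1,500,000,000: $140,025,000.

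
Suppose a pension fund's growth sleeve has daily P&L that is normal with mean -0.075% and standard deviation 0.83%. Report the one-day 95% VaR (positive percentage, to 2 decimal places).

1.44%

At 95% one-sided, z = 1.645.
VaR = −μ + z·σ = −(-0.075%) + 1.645 × 0.83% = 1.440%.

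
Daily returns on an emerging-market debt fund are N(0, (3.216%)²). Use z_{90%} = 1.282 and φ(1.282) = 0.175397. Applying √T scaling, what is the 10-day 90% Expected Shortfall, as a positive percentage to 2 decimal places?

σ_{10d} = 3.216% × √10 = 10.170%.
ES multiplier = φ(z)/(1−α) = 0.175397/0.1 = 1.754.
ES = 10.170% × 1.754 = 17.838%.

17.84%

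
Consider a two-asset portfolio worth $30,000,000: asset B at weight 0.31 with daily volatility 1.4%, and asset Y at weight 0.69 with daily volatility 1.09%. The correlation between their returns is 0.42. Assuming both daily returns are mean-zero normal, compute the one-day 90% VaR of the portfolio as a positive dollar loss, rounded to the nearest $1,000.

σ_p² = 0.31²·1.4² + 0.69²·1.09² + 2·0.42·0.31·0.69·1.4·1.09 = 1.0282 (%²).
σ_p = √1.0282 = 1.014%.
At 90%, z = 1.282.
VaR = 1.282 × 1.014% = 1.300%; on $30,000,000 that is $390,000.

$390,000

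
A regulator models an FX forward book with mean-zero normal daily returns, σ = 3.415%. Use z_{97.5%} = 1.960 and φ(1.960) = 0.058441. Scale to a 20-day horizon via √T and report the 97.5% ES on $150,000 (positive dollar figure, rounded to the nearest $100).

σ_{20d} = 3.415% × √20 = 15.272%.
ES multiplier = φ(z)/(1−α) = 0.058441/0.025 = 2.338.
ES = 15.272% × 2.338 = 35.706%; on $150,000: $53,559.

$53,600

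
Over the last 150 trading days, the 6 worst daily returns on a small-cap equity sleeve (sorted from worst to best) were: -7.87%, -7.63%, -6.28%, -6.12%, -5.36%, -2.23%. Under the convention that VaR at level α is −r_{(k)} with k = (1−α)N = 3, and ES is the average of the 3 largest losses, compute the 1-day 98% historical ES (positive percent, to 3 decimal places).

The 3 worst returns sum to -21.78%.
ES = −(-21.78%) / 3 = 7.26% ≈ 7.260%.

7.260%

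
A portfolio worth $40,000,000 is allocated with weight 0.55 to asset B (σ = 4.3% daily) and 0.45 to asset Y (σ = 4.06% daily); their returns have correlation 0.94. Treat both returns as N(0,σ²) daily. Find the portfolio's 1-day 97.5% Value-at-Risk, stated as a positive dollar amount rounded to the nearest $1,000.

$3,238,000

σ_p² = 0.55²·4.3² + 0.45²·4.06² + 2·0.94·0.55·0.45·4.3·4.06 = 17.0544 (%²).
σ_p = √17.0544 = 4.130%.
At 97.5%, z = 1.960.
VaR = 1.960 × 4.130% = 8.095%; on $40,000,000 that is $3,238,000.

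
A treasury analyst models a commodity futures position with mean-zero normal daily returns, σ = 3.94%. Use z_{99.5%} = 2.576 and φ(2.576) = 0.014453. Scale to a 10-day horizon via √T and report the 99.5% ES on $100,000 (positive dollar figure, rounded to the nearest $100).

σ_{10d} = 3.94% × √10 = 12.459%.
ES multiplier = φ(z)/(1−α) = 0.014453/0.005 = 2.891.
ES = 12.459% × 2.891 = 36.019%; on $100,000: $36,019.

$36,000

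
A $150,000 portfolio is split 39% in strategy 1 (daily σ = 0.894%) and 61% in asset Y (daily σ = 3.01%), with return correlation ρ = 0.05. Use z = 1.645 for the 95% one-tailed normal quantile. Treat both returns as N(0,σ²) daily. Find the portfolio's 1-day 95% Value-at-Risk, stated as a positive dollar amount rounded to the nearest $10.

σ_p² = 0.39²·0.894² + 0.61²·3.01² + 2·0.05·0.39·0.61·0.894·3.01 = 3.5568 (%²).
σ_p = √3.5568 = 1.886%.
VaR = 1.645 × 1.886% = 3.102%; on $150,000 that is $4,653.

$4,650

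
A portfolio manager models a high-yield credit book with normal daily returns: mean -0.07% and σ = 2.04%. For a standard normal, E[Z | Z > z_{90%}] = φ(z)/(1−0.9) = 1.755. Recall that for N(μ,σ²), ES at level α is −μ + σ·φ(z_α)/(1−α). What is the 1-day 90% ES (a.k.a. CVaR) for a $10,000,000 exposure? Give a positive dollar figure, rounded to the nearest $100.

$365,000

ES = −(-0.07%) + 2.04% × 1.755 = 3.650%.
On $10,000,000: 0.03650 × $10,000,000 = $365,000.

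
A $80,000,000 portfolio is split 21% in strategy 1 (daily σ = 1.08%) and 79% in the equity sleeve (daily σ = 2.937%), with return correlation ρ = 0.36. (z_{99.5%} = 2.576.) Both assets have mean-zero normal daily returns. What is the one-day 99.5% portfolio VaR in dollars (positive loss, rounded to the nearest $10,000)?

σ_p² = 0.21²·1.08² + 0.79²·2.937² + 2·0.36·0.21·0.79·1.08·2.937 = 5.8138 (%²).
σ_p = √5.8138 = 2.411%.
VaR = 2.576 × 2.411% = 6.211%; on $80,000,000 that is $4,968,800.

$4,970,000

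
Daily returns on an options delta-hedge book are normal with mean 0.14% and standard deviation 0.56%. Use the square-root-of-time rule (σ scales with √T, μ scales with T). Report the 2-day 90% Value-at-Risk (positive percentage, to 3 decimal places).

At 90%, z = 1.282.
σ_{2d} = 0.56% × √2 = 0.792%; μ_{2d} = 2 × 0.14% = 0.280%.
VaR = −(0.280%) + 1.282 × 0.792% = 0.735%.

0.735%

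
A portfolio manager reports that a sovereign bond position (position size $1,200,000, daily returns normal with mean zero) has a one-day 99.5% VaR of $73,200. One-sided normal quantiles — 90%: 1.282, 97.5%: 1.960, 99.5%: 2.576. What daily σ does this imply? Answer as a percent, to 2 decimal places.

VaR as a fraction: $73,200 / $1,200,000 = 6.100%.
σ = VaR / z = 6.100% / 2.576 = 2.368%.

2.37%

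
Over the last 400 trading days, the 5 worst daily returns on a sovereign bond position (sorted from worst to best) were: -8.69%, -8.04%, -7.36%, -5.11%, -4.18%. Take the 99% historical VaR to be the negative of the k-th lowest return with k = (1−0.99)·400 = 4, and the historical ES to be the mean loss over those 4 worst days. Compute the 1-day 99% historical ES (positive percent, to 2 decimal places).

The 4 worst returns sum to -29.20%.
ES = −(-29.20%) / 4 = 7.3% ≈ 7.30%.

7.30%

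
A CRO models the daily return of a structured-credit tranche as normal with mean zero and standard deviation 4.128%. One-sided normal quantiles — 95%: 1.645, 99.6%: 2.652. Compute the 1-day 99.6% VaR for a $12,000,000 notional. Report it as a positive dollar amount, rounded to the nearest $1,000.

VaR = z·σ = 2.652 × 4.128% = 10.947%.
On $12,000,000: 0.10947 × $12,000,000 = $1,313,640.

$1,314,000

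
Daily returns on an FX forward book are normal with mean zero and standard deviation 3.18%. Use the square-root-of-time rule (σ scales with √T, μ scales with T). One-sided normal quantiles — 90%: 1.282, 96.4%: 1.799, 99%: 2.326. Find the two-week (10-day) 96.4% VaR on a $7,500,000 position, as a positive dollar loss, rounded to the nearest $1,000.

$1,357,000

σ_{10d} = 3.18% × √10 = 10.056%.
VaR = 1.799 × 10.056% = 18.091%.
On $7,500,000: 0.18091 × $7,500,000 = $1,356,825.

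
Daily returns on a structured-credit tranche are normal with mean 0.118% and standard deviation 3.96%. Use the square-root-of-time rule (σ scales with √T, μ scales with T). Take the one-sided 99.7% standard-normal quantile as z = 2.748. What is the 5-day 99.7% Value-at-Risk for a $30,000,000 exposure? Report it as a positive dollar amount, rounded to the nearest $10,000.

σ_{5d} = 3.96% × √5 = 8.855%; μ_{5d} = 5 × 0.118% = 0.590%.
VaR = −(0.590%) + 2.748 × 8.855% = 23.744%.
On $30,000,000: 0.23744 × $30,000,000 = $7,123,200.

$7,120,000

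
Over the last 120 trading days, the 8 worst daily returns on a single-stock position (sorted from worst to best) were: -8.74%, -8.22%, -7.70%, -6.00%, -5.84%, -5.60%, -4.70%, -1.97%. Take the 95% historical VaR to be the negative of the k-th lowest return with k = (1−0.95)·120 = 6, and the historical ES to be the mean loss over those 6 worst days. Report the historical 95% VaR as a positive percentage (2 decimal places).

k = 6; the 6th lowest return is -5.60%, so VaR = 5.60%.

5.60%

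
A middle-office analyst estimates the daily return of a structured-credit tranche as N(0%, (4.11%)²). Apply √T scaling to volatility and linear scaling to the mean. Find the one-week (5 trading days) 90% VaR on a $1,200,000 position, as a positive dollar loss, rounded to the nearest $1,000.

$141,000

At 90%, z = 1.282.
σ_{5d} = 4.11% × √5 = 9.190%.
VaR = 1.282 × 9.190% = 11.782%.
On $1,200,000: 0.11782 × $1,200,000 = $141,384.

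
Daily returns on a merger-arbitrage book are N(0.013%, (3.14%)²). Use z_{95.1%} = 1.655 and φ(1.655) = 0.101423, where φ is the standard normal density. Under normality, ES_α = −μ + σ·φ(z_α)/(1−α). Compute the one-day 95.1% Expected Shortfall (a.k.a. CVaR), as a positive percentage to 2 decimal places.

6.49%

Tail multiplier: φ(z)/(1−α) = 0.101423 / 0.049 = 2.070.
ES = −(0.013%) + 3.14% × 2.070 = 6.487%.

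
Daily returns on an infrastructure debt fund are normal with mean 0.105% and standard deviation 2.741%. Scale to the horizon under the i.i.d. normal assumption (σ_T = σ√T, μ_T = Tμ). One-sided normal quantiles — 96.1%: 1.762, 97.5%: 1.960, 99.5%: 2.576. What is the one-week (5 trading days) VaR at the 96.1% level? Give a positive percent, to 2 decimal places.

10.27%

σ_{5d} = 2.741% × √5 = 6.129%; μ_{5d} = 5 × 0.105% = 0.525%.
VaR = −(0.525%) + 1.762 × 6.129% = 10.274%.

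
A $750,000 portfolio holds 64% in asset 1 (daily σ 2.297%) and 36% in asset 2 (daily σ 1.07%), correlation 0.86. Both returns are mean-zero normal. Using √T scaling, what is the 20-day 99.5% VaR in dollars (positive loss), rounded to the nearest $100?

$156,600

σ_p = √(0.64²·2.297² + 0.36²·1.07² + 2·0.86·0.64·0.36·2.297·1.07) = 1.812%.
σ_{20d} = 1.812% × √20 = 8.104%.
z(99.5%) = 2.576.
VaR = 2.576 × 8.104% = 20.876%; on $750,000 that is $156,570.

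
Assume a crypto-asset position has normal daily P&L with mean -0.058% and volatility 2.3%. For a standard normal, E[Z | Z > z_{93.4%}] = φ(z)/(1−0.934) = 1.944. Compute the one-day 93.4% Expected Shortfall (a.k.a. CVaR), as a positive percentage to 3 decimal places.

4.529%

ES = −(-0.058%) + 2.3% × 1.944 = 4.529%.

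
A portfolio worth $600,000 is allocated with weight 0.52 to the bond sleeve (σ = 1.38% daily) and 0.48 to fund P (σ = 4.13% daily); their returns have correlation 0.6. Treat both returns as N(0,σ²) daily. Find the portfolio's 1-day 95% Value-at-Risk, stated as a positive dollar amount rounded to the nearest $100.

$24,500

σ_p² = 0.52²·1.38² + 0.48²·4.13² + 2·0.6·0.52·0.48·1.38·4.13 = 6.1519 (%²).
σ_p = √6.1519 = 2.480%.
At 95%, z = 1.645.
VaR = 1.645 × 2.480% = 4.080%; on $600,000 that is $24,480.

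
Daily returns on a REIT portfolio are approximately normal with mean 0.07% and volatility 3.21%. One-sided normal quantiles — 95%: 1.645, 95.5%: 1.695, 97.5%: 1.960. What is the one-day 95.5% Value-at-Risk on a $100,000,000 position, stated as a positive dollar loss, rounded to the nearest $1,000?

$5,371,000

VaR = −μ + z·σ = −(0.07%) + 1.695 × 3.21% = 5.371%.
On $100,000,000: 0.05371 × $100,000,000 = $5,371,000.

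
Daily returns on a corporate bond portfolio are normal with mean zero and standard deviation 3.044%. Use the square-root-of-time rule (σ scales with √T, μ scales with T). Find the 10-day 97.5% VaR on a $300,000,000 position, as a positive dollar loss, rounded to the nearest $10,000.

$56,600,000

At 97.5%, z = 1.960.
σ_{10d} = 3.044% × √10 = 9.626%.
VaR = 1.960 × 9.626% = 18.867%.
On $300,000,000: 0.18867 × $300,000,000 = $56,601,000.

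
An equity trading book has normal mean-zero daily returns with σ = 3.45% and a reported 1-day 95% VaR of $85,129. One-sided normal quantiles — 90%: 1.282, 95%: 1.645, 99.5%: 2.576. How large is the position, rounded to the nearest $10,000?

VaR as a fraction of value: z·σ = 1.645 × 3.45% = 5.67525%.
Position = $85,129 / 0.0567525 = $1,500,004.

$1,500,000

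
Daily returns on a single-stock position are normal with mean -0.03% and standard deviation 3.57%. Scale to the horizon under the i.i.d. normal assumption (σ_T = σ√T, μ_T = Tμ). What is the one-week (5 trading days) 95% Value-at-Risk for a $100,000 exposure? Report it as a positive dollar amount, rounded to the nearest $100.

$13,300

At 95%, z = 1.645.
σ_{5d} = 3.57% × √5 = 7.983%; μ_{5d} = 5 × -0.03% = -0.150%.
VaR = −(-0.150%) + 1.645 × 7.983% = 13.282%.
On $100,000: 0.13282 × $100,000 = $13,282.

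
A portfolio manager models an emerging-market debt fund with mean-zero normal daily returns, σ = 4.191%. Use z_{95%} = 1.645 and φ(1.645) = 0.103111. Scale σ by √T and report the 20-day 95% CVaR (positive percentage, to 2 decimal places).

σ_{20d} = 4.191% × √20 = 18.743%.
ES multiplier = φ(z)/(1−α) = 0.103111/0.05 = 2.062.
ES = 18.743% × 2.062 = 38.648%.

38.65%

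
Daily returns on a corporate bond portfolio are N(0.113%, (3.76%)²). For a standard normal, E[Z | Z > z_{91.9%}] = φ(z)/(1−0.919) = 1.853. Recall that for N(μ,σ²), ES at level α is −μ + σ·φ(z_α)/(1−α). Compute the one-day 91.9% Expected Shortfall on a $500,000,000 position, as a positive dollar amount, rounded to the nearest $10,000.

ES = −(0.113%) + 3.76% × 1.853 = 6.854%.
On $500,000,000: 0.06854 × $500,000,000 = $34,270,000.

$34,270,000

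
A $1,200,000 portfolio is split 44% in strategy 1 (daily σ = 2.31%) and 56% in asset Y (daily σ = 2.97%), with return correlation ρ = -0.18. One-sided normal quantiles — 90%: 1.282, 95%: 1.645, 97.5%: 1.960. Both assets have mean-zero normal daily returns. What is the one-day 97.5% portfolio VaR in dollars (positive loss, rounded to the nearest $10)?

σ_p² = 0.44²·2.31² + 0.56²·2.97² + 2·-0.18·0.44·0.56·2.31·2.97 = 3.1907 (%²).
σ_p = √3.1907 = 1.786%.
VaR = 1.960 × 1.786% = 3.501%; on $1,200,000 that is $42,012.

$42,010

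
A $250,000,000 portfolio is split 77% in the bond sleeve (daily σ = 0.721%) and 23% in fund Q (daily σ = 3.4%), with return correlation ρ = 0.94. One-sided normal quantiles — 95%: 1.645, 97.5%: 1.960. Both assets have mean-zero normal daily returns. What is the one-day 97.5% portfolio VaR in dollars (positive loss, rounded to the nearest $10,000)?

σ_p² = 0.77²·0.721² + 0.23²·3.4² + 2·0.94·0.77·0.23·0.721·3.4 = 1.7359 (%²).
σ_p = √1.7359 = 1.318%.
VaR = 1.960 × 1.318% = 2.583%; on $250,000,000 that is $6,457,500.

$6,460,000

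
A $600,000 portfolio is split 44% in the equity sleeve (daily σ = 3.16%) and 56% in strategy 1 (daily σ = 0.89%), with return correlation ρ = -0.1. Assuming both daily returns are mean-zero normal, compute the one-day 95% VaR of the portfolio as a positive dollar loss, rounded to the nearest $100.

σ_p² = 0.44²·3.16² + 0.56²·0.89² + 2·-0.1·0.44·0.56·3.16·0.89 = 2.0430 (%²).
σ_p = √2.0430 = 1.429%.
At 95%, z = 1.645.
VaR = 1.645 × 1.429% = 2.351%; on $600,000 that is $14,106.

$14,100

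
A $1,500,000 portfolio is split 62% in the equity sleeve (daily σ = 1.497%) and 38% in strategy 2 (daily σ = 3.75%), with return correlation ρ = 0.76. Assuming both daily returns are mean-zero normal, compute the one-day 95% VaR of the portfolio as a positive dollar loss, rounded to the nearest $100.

σ_p² = 0.62²·1.497² + 0.38²·3.75² + 2·0.76·0.62·0.38·1.497·3.75 = 4.9024 (%²).
σ_p = √4.9024 = 2.214%.
At 95%, z = 1.645.
VaR = 1.645 × 2.214% = 3.642%; on $1,500,000 that is $54,630.

$54,600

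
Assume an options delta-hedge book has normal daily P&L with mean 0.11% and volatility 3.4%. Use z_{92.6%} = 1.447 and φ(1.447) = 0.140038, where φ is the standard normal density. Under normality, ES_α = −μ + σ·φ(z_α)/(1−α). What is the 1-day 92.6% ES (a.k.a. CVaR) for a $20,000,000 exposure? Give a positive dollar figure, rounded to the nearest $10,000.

$1,260,000

Tail multiplier: φ(z)/(1−α) = 0.140038 / 0.074 = 1.892.
ES = −(0.11%) + 3.4% × 1.892 = 6.323%.
On $20,000,000: 0.06323 × $20,000,000 = $1,264,600.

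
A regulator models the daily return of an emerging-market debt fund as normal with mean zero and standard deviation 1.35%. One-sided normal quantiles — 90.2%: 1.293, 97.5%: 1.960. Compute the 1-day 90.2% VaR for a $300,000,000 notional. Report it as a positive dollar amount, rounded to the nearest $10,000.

$5,240,000

VaR = z·σ = 1.293 × 1.35% = 1.746%.
On $300,000,000: 0.01746 × $300,000,000 = $5,238,000.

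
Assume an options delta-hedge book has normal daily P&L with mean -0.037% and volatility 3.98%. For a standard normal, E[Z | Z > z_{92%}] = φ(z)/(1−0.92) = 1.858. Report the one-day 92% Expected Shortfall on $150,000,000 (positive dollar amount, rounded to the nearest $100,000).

$11,100,000

ES = −(-0.037%) + 3.98% × 1.858 = 7.432%.
On $150,000,000: 0.07432 × $150,000,000 = $11,148,000.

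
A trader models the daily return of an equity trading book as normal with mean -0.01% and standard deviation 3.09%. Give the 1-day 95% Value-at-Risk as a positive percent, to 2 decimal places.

5.09%

At 95% one-sided, z = 1.645.
VaR = −μ + z·σ = −(-0.01%) + 1.645 × 3.09% = 5.093%.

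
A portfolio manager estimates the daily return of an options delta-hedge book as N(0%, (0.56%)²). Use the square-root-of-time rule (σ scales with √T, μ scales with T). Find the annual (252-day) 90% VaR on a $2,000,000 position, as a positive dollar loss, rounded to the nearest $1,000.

At 90%, z = 1.282.
σ_{252d} = 0.56% × √252 = 8.890%.
VaR = 1.282 × 8.890% = 11.397%.
On $2,000,000: 0.11397 × $2,000,000 = $227,940.

$228,000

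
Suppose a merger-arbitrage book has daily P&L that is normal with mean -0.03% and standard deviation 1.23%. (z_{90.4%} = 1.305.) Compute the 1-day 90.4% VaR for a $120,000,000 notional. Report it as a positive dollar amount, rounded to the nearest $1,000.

VaR = −μ + z·σ = −(-0.03%) + 1.305 × 1.23% = 1.635%.
On $120,000,000: 0.01635 × $120,000,000 = $1,962,000.

$1,962,000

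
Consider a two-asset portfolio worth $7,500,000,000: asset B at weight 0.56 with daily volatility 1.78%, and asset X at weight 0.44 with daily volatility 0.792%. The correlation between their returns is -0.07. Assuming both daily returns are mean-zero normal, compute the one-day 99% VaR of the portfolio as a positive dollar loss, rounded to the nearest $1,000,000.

$180,000,000

σ_p² = 0.56²·1.78² + 0.44²·0.792² + 2·-0.07·0.56·0.44·1.78·0.792 = 1.0664 (%²).
σ_p = √1.0664 = 1.033%.
At 99%, z = 2.326.
VaR = 2.326 × 1.033% = 2.403%; on $7,500,000,000 that is $180,225,000.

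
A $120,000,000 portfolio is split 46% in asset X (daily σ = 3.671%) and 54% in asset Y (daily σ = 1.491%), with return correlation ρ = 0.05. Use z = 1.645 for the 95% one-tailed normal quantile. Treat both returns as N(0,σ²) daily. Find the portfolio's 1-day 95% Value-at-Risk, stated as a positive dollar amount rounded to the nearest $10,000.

σ_p² = 0.46²·3.671² + 0.54²·1.491² + 2·0.05·0.46·0.54·3.671·1.491 = 3.6358 (%²).
σ_p = √3.6358 = 1.907%.
VaR = 1.645 × 1.907% = 3.137%; on $120,000,000 that is $3,764,400.

$3,760,000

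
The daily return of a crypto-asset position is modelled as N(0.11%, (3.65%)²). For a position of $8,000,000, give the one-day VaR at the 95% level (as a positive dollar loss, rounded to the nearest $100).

$471,500

At 95% one-sided, z = 1.645.
VaR = −μ + z·σ = −(0.11%) + 1.645 × 3.65% = 5.894%.
On $8,000,000: 0.05894 × $8,000,000 = $471,520.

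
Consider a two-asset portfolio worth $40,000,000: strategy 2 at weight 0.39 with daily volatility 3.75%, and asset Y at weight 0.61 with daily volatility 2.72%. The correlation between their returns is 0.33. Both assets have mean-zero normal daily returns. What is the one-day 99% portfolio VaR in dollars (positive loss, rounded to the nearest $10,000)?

$2,370,000

σ_p² = 0.39²·3.75² + 0.61²·2.72² + 2·0.33·0.39·0.61·3.75·2.72 = 6.4934 (%²).
σ_p = √6.4934 = 2.548%.
At 99%, z = 2.326.
VaR = 2.326 × 2.548% = 5.927%; on $40,000,000 that is $2,370,800.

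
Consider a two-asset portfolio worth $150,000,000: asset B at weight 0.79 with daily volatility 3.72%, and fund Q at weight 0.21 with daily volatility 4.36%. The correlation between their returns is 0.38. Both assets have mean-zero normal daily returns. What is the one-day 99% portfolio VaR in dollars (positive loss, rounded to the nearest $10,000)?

σ_p² = 0.79²·3.72² + 0.21²·4.36² + 2·0.38·0.79·0.21·3.72·4.36 = 11.5199 (%²).
σ_p = √11.5199 = 3.394%.
At 99%, z = 2.326.
VaR = 2.326 × 3.394% = 7.894%; on $150,000,000 that is $11,841,000.

$11,840,000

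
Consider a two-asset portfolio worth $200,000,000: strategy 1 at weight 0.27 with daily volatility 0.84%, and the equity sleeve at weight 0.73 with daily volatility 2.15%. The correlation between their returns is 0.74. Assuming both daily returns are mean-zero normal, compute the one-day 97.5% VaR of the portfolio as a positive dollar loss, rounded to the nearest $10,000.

$6,840,000

σ_p² = 0.27²·0.84² + 0.73²·2.15² + 2·0.74·0.27·0.73·0.84·2.15 = 3.0416 (%²).
σ_p = √3.0416 = 1.744%.
At 97.5%, z = 1.960.
VaR = 1.960 × 1.744% = 3.418%; on $200,000,000 that is $6,836,000.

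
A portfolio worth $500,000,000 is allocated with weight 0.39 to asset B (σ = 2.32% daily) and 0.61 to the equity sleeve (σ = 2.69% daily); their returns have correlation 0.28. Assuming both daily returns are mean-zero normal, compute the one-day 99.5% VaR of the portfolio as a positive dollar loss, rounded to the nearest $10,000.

σ_p² = 0.39²·2.32² + 0.61²·2.69² + 2·0.28·0.39·0.61·2.32·2.69 = 4.3426 (%²).
σ_p = √4.3426 = 2.084%.
At 99.5%, z = 2.576.
VaR = 2.576 × 2.084% = 5.368%; on $500,000,000 that is $26,840,000.

$26,840,000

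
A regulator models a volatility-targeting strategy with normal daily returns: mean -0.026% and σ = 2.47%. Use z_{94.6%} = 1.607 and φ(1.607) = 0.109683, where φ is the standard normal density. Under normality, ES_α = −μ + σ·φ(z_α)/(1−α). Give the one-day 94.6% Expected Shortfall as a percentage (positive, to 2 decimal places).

5.04%

Tail multiplier: φ(z)/(1−α) = 0.109683 / 0.054 = 2.031.
ES = −(-0.026%) + 2.47% × 2.031 = 5.043%.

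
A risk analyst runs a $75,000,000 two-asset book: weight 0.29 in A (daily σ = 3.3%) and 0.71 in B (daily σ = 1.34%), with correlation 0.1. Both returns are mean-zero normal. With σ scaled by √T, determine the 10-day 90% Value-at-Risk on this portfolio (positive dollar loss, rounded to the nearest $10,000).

$4,300,000

σ_p = √(0.29²·3.3² + 0.71²·1.34² + 2·0.1·0.29·0.71·3.3·1.34) = 1.415%.
σ_{10d} = 1.415% × √10 = 4.475%.
z(90%) = 1.282.
VaR = 1.282 × 4.475% = 5.737%; on $75,000,000 that is $4,302,750.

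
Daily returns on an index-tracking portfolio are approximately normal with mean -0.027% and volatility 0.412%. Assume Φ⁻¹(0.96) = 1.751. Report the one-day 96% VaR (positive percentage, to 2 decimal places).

VaR = −μ + z·σ = −(-0.027%) + 1.751 × 0.412% = 0.748%.

0.75%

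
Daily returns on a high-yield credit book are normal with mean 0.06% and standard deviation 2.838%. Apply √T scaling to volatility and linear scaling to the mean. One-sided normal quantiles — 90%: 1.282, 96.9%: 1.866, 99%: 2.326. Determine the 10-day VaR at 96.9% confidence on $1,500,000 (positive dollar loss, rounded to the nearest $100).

$242,200

σ_{10d} = 2.838% × √10 = 8.975%; μ_{10d} = 10 × 0.06% = 0.600%.
VaR = −(0.600%) + 1.866 × 8.975% = 16.147%.
On $1,500,000: 0.16147 × $1,500,000 = $242,205.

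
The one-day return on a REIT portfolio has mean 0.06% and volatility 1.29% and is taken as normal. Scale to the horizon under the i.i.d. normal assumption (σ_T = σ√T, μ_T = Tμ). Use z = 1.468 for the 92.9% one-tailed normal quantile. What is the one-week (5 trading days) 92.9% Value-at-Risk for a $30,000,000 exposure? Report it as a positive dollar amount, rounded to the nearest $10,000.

σ_{5d} = 1.29% × √5 = 2.885%; μ_{5d} = 5 × 0.06% = 0.300%.
VaR = −(0.300%) + 1.468 × 2.885% = 3.935%.
On $30,000,000: 0.03935 × $30,000,000 = $1,180,500.

$1,180,000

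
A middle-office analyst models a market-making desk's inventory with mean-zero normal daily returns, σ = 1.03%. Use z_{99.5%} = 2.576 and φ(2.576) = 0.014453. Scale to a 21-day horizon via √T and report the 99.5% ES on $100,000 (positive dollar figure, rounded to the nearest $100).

σ_{21d} = 1.03% × √21 = 4.720%.
ES multiplier = φ(z)/(1−α) = 0.014453/0.005 = 2.891.
ES = 4.720% × 2.891 = 13.646%; on $100,000: $13,646.

$13,600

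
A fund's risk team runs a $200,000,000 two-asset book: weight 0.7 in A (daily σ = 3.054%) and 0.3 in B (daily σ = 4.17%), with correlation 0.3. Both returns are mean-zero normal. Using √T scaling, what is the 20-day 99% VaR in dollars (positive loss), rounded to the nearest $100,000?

σ_p = √(0.7²·3.054² + 0.3²·4.17² + 2·0.3·0.7·0.3·3.054·4.17) = 2.782%.
σ_{20d} = 2.782% × √20 = 12.441%.
z(99%) = 2.326.
VaR = 2.326 × 12.441% = 28.938%; on $200,000,000 that is $57,876,000.

$57,900,000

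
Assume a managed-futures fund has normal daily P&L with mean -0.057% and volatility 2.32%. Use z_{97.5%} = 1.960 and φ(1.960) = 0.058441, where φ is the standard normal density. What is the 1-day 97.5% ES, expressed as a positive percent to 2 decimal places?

5.48%

Tail multiplier: φ(z)/(1−α) = 0.058441 / 0.025 = 2.338.
ES = −(-0.057%) + 2.32% × 2.338 = 5.481%.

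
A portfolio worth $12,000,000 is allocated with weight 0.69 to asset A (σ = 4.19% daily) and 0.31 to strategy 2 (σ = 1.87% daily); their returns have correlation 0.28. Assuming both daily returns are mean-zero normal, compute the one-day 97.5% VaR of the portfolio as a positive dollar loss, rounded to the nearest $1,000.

$730,000

σ_p² = 0.69²·4.19² + 0.31²·1.87² + 2·0.28·0.69·0.31·4.19·1.87 = 9.6331 (%²).
σ_p = √9.6331 = 3.104%.
At 97.5%, z = 1.960.
VaR = 1.960 × 3.104% = 6.084%; on $12,000,000 that is $730,080.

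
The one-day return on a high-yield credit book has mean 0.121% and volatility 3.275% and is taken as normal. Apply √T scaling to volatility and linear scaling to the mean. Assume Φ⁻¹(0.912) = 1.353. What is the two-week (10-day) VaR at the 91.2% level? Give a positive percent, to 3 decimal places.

σ_{10d} = 3.275% × √10 = 10.356%; μ_{10d} = 10 × 0.121% = 1.210%.
VaR = −(1.210%) + 1.353 × 10.356% = 12.802%.

12.802%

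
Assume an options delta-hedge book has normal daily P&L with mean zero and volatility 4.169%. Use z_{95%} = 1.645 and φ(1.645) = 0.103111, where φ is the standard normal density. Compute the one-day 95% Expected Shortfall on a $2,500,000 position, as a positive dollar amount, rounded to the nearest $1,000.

Tail multiplier: φ(z)/(1−α) = 0.103111 / 0.05 = 2.062.
ES = 4.169% × 2.062 = 8.596%.
On $2,500,000: 0.08596 × $2,500,000 = $214,900.

$215,000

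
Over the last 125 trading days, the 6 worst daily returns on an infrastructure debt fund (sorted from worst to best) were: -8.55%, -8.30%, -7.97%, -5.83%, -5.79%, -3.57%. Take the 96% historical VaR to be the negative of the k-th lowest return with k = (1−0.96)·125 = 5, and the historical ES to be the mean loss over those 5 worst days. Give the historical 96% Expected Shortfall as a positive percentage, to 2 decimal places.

The 5 worst returns sum to -36.44%.
ES = −(-36.44%) / 5 = 7.288% ≈ 7.29%.

7.29%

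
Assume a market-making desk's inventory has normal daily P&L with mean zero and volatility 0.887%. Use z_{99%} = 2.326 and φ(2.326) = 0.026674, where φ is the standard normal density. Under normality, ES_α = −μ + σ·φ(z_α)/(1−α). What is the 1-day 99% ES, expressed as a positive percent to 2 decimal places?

2.37%

Tail multiplier: φ(z)/(1−α) = 0.026674 / 0.01 = 2.667.
ES = 0.887% × 2.667 = 2.366%.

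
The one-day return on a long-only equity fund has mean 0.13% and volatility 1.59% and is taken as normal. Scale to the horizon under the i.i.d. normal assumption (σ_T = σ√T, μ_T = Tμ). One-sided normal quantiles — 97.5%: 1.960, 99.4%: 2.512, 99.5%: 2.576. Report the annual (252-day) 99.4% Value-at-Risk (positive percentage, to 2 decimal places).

σ_{252d} = 1.59% × √252 = 25.240%; μ_{252d} = 252 × 0.13% = 32.760%.
VaR = −(32.760%) + 2.512 × 25.240% = 30.643%.

30.64%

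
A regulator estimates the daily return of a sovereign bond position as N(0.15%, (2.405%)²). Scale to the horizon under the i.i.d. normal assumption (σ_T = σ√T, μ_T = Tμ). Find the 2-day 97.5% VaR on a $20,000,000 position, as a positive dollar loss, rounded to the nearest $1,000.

At 97.5%, z = 1.960.
σ_{2d} = 2.405% × √2 = 3.401%; μ_{2d} = 2 × 0.15% = 0.300%.
VaR = −(0.300%) + 1.960 × 3.401% = 6.366%.
On $20,000,000: 0.06366 × $20,000,000 = $1,273,200.

$1,273,000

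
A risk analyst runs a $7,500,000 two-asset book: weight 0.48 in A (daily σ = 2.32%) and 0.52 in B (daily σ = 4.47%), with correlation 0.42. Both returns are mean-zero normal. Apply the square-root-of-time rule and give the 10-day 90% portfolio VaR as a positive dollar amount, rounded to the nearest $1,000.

$903,000

σ_p = √(0.48²·2.32² + 0.52²·4.47² + 2·0.42·0.48·0.52·2.32·4.47) = 2.969%.
σ_{10d} = 2.969% × √10 = 9.389%.
z(90%) = 1.282.
VaR = 1.282 × 9.389% = 12.037%; on $7,500,000 that is $902,775.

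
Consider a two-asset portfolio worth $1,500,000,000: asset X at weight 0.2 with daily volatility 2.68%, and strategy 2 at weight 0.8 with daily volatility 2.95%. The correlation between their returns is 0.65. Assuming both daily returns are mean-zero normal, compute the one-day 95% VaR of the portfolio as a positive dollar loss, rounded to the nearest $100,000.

σ_p² = 0.2²·2.68² + 0.8²·2.95² + 2·0.65·0.2·0.8·2.68·2.95 = 7.5013 (%²).
σ_p = √7.5013 = 2.739%.
At 95%, z = 1.645.
VaR = 1.645 × 2.739% = 4.506%; on $1,500,000,000 that is $67,590,000.

$67,600,000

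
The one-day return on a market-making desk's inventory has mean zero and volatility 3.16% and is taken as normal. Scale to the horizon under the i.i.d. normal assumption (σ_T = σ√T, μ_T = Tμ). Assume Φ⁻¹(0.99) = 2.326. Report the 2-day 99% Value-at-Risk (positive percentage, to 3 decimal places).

σ_{2d} = 3.16% × √2 = 4.469%.
VaR = 2.326 × 4.469% = 10.395%.

10.395%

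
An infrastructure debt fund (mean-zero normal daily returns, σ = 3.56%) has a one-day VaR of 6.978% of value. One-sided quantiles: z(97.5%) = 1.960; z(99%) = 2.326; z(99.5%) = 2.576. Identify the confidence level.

97.5%

Implied z = VaR/σ = 6.978 / 3.56 = 1.960.
This matches z(97.5%) = 1.960.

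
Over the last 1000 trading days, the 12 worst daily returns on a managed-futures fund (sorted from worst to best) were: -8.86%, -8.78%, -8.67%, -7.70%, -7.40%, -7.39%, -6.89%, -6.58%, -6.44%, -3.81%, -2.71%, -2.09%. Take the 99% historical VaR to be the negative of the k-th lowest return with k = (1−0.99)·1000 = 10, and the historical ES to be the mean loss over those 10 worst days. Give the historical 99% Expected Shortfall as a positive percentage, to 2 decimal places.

7.25%

The 10 worst returns sum to -72.52%.
ES = −(-72.52%) / 10 = 7.252% ≈ 7.25%.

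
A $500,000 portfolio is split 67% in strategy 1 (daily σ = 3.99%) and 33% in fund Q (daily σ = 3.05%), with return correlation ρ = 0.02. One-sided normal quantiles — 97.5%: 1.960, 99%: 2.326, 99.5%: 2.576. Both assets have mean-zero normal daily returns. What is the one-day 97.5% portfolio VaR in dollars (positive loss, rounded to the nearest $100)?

$28,200

σ_p² = 0.67²·3.99² + 0.33²·3.05² + 2·0.02·0.67·0.33·3.99·3.05 = 8.2672 (%²).
σ_p = √8.2672 = 2.875%.
VaR = 1.960 × 2.875% = 5.635%; on $500,000 that is $28,175.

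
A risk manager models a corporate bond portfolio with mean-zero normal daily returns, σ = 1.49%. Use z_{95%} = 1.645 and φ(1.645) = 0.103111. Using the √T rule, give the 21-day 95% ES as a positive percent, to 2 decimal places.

σ_{21d} = 1.49% × √21 = 6.828%.
ES multiplier = φ(z)/(1−α) = 0.103111/0.05 = 2.062.
ES = 6.828% × 2.062 = 14.079%.

14.08%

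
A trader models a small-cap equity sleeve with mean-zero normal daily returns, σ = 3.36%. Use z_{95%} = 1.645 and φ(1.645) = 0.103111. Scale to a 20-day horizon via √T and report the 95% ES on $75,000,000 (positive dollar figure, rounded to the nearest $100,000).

σ_{20d} = 3.36% × √20 = 15.026%.
ES multiplier = φ(z)/(1−α) = 0.103111/0.05 = 2.062.
ES = 15.026% × 2.062 = 30.984%; on $75,000,000: $23,238,000.

$23,200,000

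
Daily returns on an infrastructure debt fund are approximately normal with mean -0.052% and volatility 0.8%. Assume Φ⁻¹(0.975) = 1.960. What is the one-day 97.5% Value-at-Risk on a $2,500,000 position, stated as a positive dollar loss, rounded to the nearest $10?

$40,500

VaR = −μ + z·σ = −(-0.052%) + 1.960 × 0.8% = 1.620%.
On $2,500,000: 0.01620 × $2,500,000 = $40,500.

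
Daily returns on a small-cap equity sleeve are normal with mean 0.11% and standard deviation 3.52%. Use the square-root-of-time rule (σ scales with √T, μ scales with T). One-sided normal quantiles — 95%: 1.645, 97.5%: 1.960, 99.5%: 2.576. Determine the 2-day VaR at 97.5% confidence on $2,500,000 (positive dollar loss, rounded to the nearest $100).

$238,400

σ_{2d} = 3.52% × √2 = 4.978%; μ_{2d} = 2 × 0.11% = 0.220%.
VaR = −(0.220%) + 1.960 × 4.978% = 9.537%.
On $2,500,000: 0.09537 × $2,500,000 = $238,425.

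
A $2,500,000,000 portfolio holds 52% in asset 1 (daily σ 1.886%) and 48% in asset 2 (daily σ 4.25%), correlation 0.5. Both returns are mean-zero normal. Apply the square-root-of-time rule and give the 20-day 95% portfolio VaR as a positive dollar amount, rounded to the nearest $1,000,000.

σ_p = √(0.52²·1.886² + 0.48²·4.25² + 2·0.5·0.52·0.48·1.886·4.25) = 2.669%.
σ_{20d} = 2.669% × √20 = 11.936%.
z(95%) = 1.645.
VaR = 1.645 × 11.936% = 19.635%; on $2,500,000,000 that is $490,875,000.

$491,000,000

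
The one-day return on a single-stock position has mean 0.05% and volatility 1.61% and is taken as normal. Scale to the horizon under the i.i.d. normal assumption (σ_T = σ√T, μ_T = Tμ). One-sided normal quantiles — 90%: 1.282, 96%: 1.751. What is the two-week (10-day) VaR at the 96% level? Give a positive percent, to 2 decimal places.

σ_{10d} = 1.61% × √10 = 5.091%; μ_{10d} = 10 × 0.05% = 0.500%.
VaR = −(0.500%) + 1.751 × 5.091% = 8.414%.

8.41%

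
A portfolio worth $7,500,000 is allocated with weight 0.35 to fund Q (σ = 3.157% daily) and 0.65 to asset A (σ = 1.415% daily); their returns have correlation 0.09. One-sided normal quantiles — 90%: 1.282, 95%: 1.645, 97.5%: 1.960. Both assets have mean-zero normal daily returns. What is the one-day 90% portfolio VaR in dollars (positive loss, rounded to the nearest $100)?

σ_p² = 0.35²·3.157² + 0.65²·1.415² + 2·0.09·0.35·0.65·3.157·1.415 = 2.2498 (%²).
σ_p = √2.2498 = 1.500%.
VaR = 1.282 × 1.500% = 1.923%; on $7,500,000 that is $144,225.

$144,200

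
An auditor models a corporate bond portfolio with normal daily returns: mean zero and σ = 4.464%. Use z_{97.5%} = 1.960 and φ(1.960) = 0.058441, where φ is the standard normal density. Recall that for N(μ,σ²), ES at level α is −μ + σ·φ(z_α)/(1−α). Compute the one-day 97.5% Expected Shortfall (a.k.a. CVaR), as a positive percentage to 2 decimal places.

Tail multiplier: φ(z)/(1−α) = 0.058441 / 0.025 = 2.338.
ES = 4.464% × 2.338 = 10.437%.

10.44%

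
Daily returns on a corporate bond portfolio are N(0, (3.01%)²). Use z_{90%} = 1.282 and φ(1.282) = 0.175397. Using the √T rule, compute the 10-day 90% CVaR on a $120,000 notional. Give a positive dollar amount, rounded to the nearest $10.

$20,030

σ_{10d} = 3.01% × √10 = 9.518%.
ES multiplier = φ(z)/(1−α) = 0.175397/0.1 = 1.754.
ES = 9.518% × 1.754 = 16.695%; on $120,000: $20,034.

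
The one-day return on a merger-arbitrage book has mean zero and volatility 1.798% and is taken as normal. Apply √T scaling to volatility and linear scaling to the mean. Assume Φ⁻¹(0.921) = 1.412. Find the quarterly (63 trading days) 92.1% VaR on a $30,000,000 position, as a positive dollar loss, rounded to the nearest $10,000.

$6,050,000

σ_{63d} = 1.798% × √63 = 14.271%.
VaR = 1.412 × 14.271% = 20.151%.
On $30,000,000: 0.20151 × $30,000,000 = $6,045,300.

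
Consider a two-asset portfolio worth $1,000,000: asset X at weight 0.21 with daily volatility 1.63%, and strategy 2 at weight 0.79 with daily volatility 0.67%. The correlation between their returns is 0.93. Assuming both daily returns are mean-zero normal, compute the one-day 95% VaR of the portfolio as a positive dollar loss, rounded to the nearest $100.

$14,100

σ_p² = 0.21²·1.63² + 0.79²·0.67² + 2·0.93·0.21·0.79·1.63·0.67 = 0.7343 (%²).
σ_p = √0.7343 = 0.857%.
At 95%, z = 1.645.
VaR = 1.645 × 0.857% = 1.410%; on $1,000,000 that is $14,100.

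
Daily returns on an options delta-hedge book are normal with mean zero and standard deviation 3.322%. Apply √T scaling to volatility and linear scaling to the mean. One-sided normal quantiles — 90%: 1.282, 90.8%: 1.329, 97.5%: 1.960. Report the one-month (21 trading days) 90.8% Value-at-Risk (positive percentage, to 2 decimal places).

σ_{21d} = 3.322% × √21 = 15.223%.
VaR = 1.329 × 15.223% = 20.231%.

20.23%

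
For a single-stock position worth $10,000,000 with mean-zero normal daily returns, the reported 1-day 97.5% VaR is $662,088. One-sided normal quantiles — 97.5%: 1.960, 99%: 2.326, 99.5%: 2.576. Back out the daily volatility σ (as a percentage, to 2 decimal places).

VaR as a fraction: $662,088 / $10,000,000 = 6.621%.
σ = VaR / z = 6.621% / 1.960 = 3.378%.

3.38%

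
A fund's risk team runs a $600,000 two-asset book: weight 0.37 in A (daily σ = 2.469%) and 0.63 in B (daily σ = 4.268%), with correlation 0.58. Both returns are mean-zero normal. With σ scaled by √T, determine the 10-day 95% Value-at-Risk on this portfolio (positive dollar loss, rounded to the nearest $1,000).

σ_p = √(0.37²·2.469² + 0.63²·4.268² + 2·0.58·0.37·0.63·2.469·4.268) = 3.304%.
σ_{10d} = 3.304% × √10 = 10.448%.
z(95%) = 1.645.
VaR = 1.645 × 10.448% = 17.187%; on $600,000 that is $103,122.

$103,000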